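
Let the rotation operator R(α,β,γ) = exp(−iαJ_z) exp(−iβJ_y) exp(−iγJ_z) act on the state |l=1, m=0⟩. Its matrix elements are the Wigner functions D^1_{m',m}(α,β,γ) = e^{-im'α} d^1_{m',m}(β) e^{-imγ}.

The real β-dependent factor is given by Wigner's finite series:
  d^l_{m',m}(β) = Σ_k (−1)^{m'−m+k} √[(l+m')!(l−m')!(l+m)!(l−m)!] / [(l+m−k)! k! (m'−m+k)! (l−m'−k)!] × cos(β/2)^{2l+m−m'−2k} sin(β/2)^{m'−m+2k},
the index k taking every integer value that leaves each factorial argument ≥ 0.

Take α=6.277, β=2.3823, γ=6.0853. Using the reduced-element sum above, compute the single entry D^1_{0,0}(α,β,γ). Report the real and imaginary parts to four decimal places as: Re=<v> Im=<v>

Split into d^1_{0,0}(β=2.3823) × two z-phases.
With c≡cos(β/2)=0.370592 and s≡sin(β/2)=0.928796, N=[1·1·1·1]^{1/2}=1.000000
k: max(0,(0)−(0))=0 … min(1+(0),1−(0))=1
  k=0: (−1)^0·1.0000/(1)·0.3706^2·0.9288^0 = +0.137338
  k=1: (−1)^1·1.0000/(1)·0.3706^0·0.9288^2 = -0.862662
d^1_{0,0}(2.3823) = +0.137338 -0.862662 = -0.725323
Phases: e^{-i·(0)·6.277}=+1.000000+0.000000i, e^{-i·(0)·6.0853}=+1.000000+0.000000i ⇒ D=-0.725323+0.000000i

Re=-0.7253 Im=0.0000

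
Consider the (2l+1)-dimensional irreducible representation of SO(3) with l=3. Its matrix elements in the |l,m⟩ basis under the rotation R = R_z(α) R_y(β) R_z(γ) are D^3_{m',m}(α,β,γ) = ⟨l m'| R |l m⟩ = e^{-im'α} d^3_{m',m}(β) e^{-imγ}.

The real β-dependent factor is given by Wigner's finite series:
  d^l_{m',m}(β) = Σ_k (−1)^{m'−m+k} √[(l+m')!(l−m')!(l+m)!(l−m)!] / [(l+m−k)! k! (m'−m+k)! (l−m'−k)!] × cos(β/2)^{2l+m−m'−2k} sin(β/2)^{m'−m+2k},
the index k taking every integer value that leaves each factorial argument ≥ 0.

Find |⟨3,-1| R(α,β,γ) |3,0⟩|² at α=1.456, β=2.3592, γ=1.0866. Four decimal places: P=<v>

D^3_{-1,0}(1.456,2.3592,1.0866) = e^{-i·-1·1.456}·d^3_{-1,0}(2.3592)·e^{-i·0·1.0866}. Compute d first:
With c≡cos(β/2)=0.381295 and s≡sin(β/2)=0.924454, N=[2·24·6·6]^{1/2}=41.569219
k∈{1,2,3} keeps every argument non-negative
  k=1: (−1)^0·41.5692/(12)·0.3813^5·0.9245^1 = +0.025809
  k=2: (−1)^1·41.5692/(4)·0.3813^3·0.9245^3 = -0.455144
  k=3: (−1)^2·41.5692/(12)·0.3813^1·0.9245^5 = +0.891819
d^3_{-1,0}(2.3592) = +0.025809 -0.455144 +0.891819 = +0.462484
|D^3_{-1,0}|² = |d^3_{-1,0}(β)|² = (+0.462484)² = 0.213892 (the z-rotation phases have unit modulus)

P=0.2139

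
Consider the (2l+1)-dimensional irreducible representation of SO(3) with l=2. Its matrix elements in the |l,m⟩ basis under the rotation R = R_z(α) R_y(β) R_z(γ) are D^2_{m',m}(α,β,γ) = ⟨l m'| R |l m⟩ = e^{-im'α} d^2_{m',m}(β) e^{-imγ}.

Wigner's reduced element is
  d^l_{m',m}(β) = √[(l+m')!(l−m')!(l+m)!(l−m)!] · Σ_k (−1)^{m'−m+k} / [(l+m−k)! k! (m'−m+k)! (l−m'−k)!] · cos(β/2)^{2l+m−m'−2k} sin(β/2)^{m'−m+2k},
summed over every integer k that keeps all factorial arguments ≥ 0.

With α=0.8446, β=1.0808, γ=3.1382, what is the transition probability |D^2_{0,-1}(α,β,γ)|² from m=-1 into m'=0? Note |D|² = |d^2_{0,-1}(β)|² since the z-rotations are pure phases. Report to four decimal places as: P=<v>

First d^2_{0,-1}(β=1.0808), then the phase factors e^{-i(0)α} and e^{-i(-1)γ}:
With c≡cos(β/2)=0.857503 and s≡sin(β/2)=0.514479, N=[2·2·1·6]^{1/2}=4.898979
Admissible k: 0..1 (factorial args all ≥0)
  k=0: (−1)^1·4.8990/(2)·0.8575^3·0.5145^1 = -0.794603
  k=1: (−1)^2·4.8990/(2)·0.8575^1·0.5145^3 = +0.286032
d^2_{0,-1}(1.0808) = -0.794603 +0.286032 = -0.508571
|D^2_{0,-1}|² = |d^2_{0,-1}(β)|² = (-0.508571)² = 0.258645 (the z-rotation phases have unit modulus)

P=0.2586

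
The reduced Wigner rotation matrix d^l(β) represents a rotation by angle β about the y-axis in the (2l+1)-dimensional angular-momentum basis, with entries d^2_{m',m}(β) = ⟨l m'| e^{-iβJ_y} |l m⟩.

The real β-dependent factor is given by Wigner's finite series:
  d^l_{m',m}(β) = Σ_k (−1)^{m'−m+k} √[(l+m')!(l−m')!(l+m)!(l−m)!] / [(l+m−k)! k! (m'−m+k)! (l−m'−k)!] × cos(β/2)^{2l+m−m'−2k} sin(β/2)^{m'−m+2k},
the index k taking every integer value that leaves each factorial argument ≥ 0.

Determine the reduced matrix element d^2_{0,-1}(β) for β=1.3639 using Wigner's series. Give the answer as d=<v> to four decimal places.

d^2_{0,-1}(β=1.3639) via Wigner's sum:
Half-angle: c=0.776345, s=0.630308. N=√(2·2·1·6)=4.898979
The bounds max(0,m−m')=0 and min(l+m,l−m')=1 give 2 terms
  k=0: (−1)^1·4.8990/(2)·0.7763^3·0.6303^1 = -0.722425
  k=1: (−1)^2·4.8990/(2)·0.7763^1·0.6303^3 = +0.476200
d^2_{0,-1}(1.3639) = -0.722425 +0.476200 = -0.246226

d=-0.2462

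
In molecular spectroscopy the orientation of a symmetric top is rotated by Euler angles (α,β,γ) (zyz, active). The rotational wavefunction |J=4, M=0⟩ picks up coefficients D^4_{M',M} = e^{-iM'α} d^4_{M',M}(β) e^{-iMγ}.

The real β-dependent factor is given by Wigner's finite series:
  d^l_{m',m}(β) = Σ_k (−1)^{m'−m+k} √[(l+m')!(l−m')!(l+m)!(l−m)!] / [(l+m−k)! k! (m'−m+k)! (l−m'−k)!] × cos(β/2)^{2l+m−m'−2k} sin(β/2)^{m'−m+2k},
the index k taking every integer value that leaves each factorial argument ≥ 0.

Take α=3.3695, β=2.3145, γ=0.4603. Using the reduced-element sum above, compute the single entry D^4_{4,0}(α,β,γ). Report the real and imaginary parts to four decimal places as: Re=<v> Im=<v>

Re=0.0940 Im=-0.1213

First d^4_{4,0}(β=2.3145), then the phase factors e^{-i(4)α} and e^{-i(0)γ}:
With c≡cos(β/2)=0.401859 and s≡sin(β/2)=0.915701, N=[40320·1·24·24]^{1/2}=4819.161753
Admissible k: 0..0 (factorial args all ≥0)
  k=0: (−1)^4·4819.1618/(576)·0.4019^4·0.9157^4 = +0.153412
d^4_{4,0}(2.3145) = +0.153412
D = (+0.612459-0.790503i)·(+0.153412)·(+1.000000+0.000000i) = +0.093959-0.121273i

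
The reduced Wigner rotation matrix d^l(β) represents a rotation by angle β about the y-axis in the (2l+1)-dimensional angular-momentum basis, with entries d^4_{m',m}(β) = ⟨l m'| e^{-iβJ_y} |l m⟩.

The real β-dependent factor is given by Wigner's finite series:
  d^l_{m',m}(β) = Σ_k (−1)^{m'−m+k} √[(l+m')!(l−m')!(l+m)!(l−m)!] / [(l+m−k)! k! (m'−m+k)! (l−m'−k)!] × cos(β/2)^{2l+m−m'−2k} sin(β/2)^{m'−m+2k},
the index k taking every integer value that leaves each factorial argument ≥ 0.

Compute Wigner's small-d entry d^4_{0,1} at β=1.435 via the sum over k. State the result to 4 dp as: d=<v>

d^4_{0,1}(β=1.435) via Wigner's sum:
c=cos(1.435/2)=0.753452, s=sin(1.435/2)=0.657503; N=√[24·24·120·6]=643.987578
The bounds max(0,m−m')=1 and min(l+m,l−m')=4 give 4 terms
  k=1: (−1)^0·643.9876/(144)·0.7535^7·0.6575^1 = +0.405323
  k=2: (−1)^1·643.9876/(24)·0.7535^5·0.6575^3 = -1.851984
  k=3: (−1)^2·643.9876/(24)·0.7535^3·0.6575^5 = +1.410333
  k=4: (−1)^3·643.9876/(144)·0.7535^1·0.6575^7 = -0.179001
d^4_{0,1}(1.435) = +0.405323 -1.851984 +1.410333 -0.179001 = -0.215328

d=-0.2153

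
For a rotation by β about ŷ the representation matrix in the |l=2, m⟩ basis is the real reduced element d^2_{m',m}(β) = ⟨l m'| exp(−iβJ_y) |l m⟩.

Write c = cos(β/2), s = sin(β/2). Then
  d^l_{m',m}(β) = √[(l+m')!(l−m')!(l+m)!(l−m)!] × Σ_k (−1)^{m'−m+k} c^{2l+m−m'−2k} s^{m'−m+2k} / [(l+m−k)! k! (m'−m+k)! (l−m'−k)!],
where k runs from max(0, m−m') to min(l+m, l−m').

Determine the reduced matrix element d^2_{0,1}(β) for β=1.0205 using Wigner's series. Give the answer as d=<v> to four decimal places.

d^2_{0,1}(β=1.0205) via Wigner's sum:
With c≡cos(β/2)=0.872622 and s≡sin(β/2)=0.488395, N=[2·2·6·1]^{1/2}=4.898979
k: max(0,(1)−(0))=1 … min(2+(1),2−(0))=2
  k=1: (−1)^0·4.8990/(2)·0.8726^3·0.4884^1 = +0.794925
  k=2: (−1)^1·4.8990/(2)·0.8726^1·0.4884^3 = -0.249010
d^2_{0,1}(1.0205) = +0.794925 -0.249010 = +0.545915

d=0.5459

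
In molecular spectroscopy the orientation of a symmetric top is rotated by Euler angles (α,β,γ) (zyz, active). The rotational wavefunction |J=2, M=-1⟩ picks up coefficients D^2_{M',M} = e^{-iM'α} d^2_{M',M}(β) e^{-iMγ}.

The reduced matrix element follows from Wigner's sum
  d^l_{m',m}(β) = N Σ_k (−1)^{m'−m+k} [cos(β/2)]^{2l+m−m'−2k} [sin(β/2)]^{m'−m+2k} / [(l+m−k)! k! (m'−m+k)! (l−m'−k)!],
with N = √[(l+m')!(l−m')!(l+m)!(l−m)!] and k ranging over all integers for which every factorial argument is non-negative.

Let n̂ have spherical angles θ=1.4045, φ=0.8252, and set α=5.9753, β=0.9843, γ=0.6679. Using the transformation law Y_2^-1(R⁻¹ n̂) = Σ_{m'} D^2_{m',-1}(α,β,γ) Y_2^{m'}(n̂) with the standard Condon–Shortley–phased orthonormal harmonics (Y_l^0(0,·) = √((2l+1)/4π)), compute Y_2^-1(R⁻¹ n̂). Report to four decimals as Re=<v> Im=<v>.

Need the full column D^2_{m',-1} for m'=−2..2 at α=5.9753, β=0.9843, γ=0.6679.
cos(β/2)=0.881319, sin(β/2)=0.472522
d^2_{-2,-1}: single k=1 term ⇒ +0.646921;  D = +0.646042+0.033708i
d^2_{-1,-1}: k∈[0..1] ⇒ +0.603299 -0.520273 = +0.083026;  D = +0.077703+0.029249i
d^2_{0,-1}: k∈[0..1] ⇒ -0.792313 +0.227758 = -0.564555;  D = -0.443245-0.349651i
d^2_{1,-1}: k∈[0..1] ⇒ +0.520273 -0.049853 = +0.470420;  D = +0.263679+0.389575i
d^2_{2,-1}: single k=0 term ⇒ -0.185964;  D = -0.052664-0.178351i
Y_2^{m'}(θ=1.4045,φ=0.8252) and Σ D·Y over m':
  (+0.6460+0.0337i)·(-0.0299-0.3745i)  (+0.0777+0.0292i)·(+0.0856-0.0927i)  (-0.4432-0.3497i)·(-0.2895+0.0000i)  (+0.2637+0.3896i)·(-0.0856-0.0927i)  (-0.0527-0.1784i)·(-0.0299+0.3745i)
Y_2^-1(R⁻¹ n̂) = +0.212888-0.218593i

Re=0.2129 Im=-0.2186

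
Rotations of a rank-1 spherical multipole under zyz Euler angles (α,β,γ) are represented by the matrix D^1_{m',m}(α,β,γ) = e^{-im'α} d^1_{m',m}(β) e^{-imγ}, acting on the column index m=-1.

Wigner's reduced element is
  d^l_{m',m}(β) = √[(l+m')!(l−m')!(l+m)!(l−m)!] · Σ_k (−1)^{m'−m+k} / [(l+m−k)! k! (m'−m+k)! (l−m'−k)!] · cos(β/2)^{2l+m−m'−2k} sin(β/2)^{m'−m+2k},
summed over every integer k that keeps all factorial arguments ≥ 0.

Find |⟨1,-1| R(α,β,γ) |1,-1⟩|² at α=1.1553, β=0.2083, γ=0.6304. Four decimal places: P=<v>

D^1_{-1,-1}(1.1553,0.2083,0.6304) = e^{-i·-1·1.1553}·d^1_{-1,-1}(0.2083)·e^{-i·-1·0.6304}. Compute d first:
With c≡cos(β/2)=0.994581 and s≡sin(β/2)=0.103962, N=[1·2·1·2]^{1/2}=2.000000
k∈{0} keeps every argument non-negative
  k=0: (−1)^0·2.0000/(2)·0.9946^2·0.1040^0 = +0.989192
d^1_{-1,-1}(0.2083) = +0.989192
|D^1_{-1,-1}|² = |d^1_{-1,-1}(β)|² = (+0.989192)² = 0.978501 (the z-rotation phases have unit modulus)

P=0.9785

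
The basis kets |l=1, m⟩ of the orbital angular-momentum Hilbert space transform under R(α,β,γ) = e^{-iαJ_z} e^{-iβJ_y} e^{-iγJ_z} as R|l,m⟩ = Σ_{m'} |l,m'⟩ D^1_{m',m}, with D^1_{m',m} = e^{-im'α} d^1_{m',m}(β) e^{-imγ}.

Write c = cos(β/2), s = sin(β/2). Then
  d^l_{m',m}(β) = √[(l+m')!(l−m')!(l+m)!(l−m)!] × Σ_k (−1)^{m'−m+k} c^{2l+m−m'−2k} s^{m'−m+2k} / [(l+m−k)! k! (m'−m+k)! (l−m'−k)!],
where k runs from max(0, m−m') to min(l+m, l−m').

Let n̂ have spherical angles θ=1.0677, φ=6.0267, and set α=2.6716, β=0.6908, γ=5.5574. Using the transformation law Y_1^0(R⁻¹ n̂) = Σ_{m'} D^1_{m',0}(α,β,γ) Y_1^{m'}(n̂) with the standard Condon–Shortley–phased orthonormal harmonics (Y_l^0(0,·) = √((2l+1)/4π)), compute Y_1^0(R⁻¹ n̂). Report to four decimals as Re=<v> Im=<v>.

Re=-0.0850 Im=0.0000

Need the full column D^1_{m',0} for m'=−1..1 at α=2.6716, β=0.6908, γ=5.5574.
cos(β/2)=0.940940, sin(β/2)=0.338573
d^1_{-1,0}: single k=1 term ⇒ +0.450536;  D = -0.401685+0.204039i
d^1_{0,0}: k∈[0..1] ⇒ +0.885368 -0.114632 = +0.770737;  D = +0.770737+0.000000i
d^1_{1,0}: single k=0 term ⇒ -0.450536;  D = +0.401685+0.204039i
Y_1^{m'}(θ=1.0677,φ=6.0267) and Σ D·Y over m':
  (-0.4017+0.2040i)·(+0.2928+0.0768i)  (+0.7707+0.0000i)·(+0.2356+0.0000i)  (+0.4017+0.2040i)·(-0.2928+0.0768i)
Y_1^0(R⁻¹ n̂) = -0.084982+0.000000i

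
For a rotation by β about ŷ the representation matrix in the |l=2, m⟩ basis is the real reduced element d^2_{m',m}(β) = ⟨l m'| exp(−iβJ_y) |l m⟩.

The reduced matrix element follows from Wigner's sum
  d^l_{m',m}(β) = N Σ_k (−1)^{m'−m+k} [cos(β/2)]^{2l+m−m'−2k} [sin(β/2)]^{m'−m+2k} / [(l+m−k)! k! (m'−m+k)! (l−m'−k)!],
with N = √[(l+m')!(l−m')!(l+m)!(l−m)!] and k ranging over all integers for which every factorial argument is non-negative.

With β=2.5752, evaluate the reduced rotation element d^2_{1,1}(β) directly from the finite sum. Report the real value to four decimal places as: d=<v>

d=-0.2099

d^2_{1,1}(β=2.5752) via Wigner's sum:
c=cos(2.5752/2)=0.279426, s=sin(2.5752/2)=0.960167; N=√[6·1·6·1]=6.000000
k: max(0,(1)−(1))=0 … min(2+(1),2−(1))=1
  k=0: (−1)^0·6.0000/(6)·0.2794^4·0.9602^0 = +0.006096
  k=1: (−1)^1·6.0000/(2)·0.2794^2·0.9602^2 = -0.215948
d^2_{1,1}(2.5752) = +0.006096 -0.215948 = -0.209852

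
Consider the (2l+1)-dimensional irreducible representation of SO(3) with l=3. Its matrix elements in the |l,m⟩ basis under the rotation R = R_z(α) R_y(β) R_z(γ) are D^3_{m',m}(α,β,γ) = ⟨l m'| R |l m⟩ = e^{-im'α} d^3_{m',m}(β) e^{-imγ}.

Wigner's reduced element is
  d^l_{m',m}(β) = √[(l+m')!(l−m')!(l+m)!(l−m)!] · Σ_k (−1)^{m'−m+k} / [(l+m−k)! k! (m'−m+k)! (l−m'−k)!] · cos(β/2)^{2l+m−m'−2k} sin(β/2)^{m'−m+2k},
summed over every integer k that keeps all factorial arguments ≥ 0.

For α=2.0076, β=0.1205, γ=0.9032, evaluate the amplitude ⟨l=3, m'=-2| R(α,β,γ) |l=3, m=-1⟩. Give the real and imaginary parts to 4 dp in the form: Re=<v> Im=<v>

Re=0.0383 Im=-0.1834

D^3_{-2,-1}(2.0076,0.1205,0.9032) = e^{-i·-2·2.0076}·d^3_{-2,-1}(0.1205)·e^{-i·-1·0.9032}. Compute d first:
Half-angle: c=0.998186, s=0.060214. N=√(1·120·2·24)=75.894664
k: max(0,(-1)−(-2))=1 … min(3+(-1),3−(-2))=2
  k=1: (−1)^0·75.8947/(24)·0.9982^5·0.0602^1 = +0.188691
  k=2: (−1)^1·75.8947/(12)·0.9982^3·0.0602^3 = -0.001373
d^3_{-2,-1}(0.1205) = +0.188691 -0.001373 = +0.187318
Attach z-rotation phases: D = e^{-i(-2)(2.0076)}·(+0.187318)·e^{-i(-1)(0.9032)} = +0.038317-0.183357i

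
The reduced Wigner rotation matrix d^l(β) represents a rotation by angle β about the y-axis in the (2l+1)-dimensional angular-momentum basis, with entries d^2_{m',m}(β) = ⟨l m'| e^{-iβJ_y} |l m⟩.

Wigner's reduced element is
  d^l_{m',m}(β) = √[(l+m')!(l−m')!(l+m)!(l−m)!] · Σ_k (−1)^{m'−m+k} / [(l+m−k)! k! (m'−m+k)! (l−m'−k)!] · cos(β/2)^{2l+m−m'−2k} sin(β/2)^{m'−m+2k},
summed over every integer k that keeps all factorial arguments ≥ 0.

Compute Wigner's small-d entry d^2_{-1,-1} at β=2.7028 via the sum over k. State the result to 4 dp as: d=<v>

d=-0.1331

d^2_{-1,-1}(β=2.7028) via Wigner's sum:
With c≡cos(β/2)=0.217640 and s≡sin(β/2)=0.976029, N=[1·6·1·6]^{1/2}=6.000000
k∈{0,1} keeps every argument non-negative
  k=0: (−1)^0·6.0000/(6)·0.2176^4·0.9760^0 = +0.002244
  k=1: (−1)^1·6.0000/(2)·0.2176^2·0.9760^2 = -0.135371
d^2_{-1,-1}(2.7028) = +0.002244 -0.135371 = -0.133127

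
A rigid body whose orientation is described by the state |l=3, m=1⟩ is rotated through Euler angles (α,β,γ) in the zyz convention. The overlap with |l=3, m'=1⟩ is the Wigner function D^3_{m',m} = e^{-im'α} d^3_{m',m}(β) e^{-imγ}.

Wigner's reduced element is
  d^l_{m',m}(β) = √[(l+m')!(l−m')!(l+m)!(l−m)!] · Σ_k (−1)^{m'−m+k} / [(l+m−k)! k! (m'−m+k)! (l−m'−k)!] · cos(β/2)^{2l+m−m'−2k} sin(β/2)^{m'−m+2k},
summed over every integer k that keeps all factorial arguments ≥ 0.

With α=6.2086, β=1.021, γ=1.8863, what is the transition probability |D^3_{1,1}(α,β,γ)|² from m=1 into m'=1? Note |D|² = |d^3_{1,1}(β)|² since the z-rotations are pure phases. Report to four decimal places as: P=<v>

Split into d^3_{1,1}(β=1.021) × two z-phases.
With c≡cos(β/2)=0.872500 and s≡sin(β/2)=0.488614, N=[24·2·24·2]^{1/2}=48.000000
k: max(0,(1)−(1))=0 … min(3+(1),3−(1))=2
  k=0: (−1)^0·48.0000/(48)·0.8725^6·0.4886^0 = +0.441157
  k=1: (−1)^1·48.0000/(6)·0.8725^4·0.4886^2 = -1.106836
  k=2: (−1)^2·48.0000/(8)·0.8725^2·0.4886^4 = +0.260342
d^3_{1,1}(1.021) = +0.441157 -1.106836 +0.260342 = -0.405337
|D^3_{1,1}|² = |d^3_{1,1}(β)|² = (-0.405337)² = 0.164298 (the z-rotation phases have unit modulus)

P=0.1643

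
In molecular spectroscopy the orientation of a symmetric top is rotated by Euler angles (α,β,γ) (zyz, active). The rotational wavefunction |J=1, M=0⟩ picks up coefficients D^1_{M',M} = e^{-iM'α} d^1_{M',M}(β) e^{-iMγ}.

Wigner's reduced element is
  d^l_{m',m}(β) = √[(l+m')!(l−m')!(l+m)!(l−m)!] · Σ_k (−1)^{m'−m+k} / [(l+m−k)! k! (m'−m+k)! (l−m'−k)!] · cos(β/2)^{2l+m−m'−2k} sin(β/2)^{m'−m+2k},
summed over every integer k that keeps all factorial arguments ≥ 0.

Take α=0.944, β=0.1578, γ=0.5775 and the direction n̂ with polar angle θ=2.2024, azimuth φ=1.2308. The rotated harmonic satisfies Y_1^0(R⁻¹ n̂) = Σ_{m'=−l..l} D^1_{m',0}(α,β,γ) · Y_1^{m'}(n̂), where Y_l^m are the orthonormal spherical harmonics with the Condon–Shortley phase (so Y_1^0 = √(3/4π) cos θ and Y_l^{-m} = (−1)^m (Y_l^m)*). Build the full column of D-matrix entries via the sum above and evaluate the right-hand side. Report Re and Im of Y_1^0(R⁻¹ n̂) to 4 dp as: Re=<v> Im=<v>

Re=-0.2255 Im=0.0000

Need the full column D^1_{m',0} for m'=−1..1 at α=0.944, β=0.1578, γ=0.5775.
cos(β/2)=0.996889, sin(β/2)=0.078818
d^1_{-1,0}: single k=1 term ⇒ +0.111119;  D = +0.065177+0.089996i
d^1_{0,0}: k∈[0..1] ⇒ +0.993788 -0.006212 = +0.987575;  D = +0.987575+0.000000i
d^1_{1,0}: single k=0 term ⇒ -0.111119;  D = -0.065177+0.089996i
Y_1^{m'}(θ=2.2024,φ=1.2308) and Σ D·Y over m':
  (+0.0652+0.0900i)·(+0.0930-0.2629i)  (+0.9876+0.0000i)·(-0.2885+0.0000i)  (-0.0652+0.0900i)·(-0.0930-0.2629i)
Y_1^0(R⁻¹ n̂) = -0.225468+0.000000i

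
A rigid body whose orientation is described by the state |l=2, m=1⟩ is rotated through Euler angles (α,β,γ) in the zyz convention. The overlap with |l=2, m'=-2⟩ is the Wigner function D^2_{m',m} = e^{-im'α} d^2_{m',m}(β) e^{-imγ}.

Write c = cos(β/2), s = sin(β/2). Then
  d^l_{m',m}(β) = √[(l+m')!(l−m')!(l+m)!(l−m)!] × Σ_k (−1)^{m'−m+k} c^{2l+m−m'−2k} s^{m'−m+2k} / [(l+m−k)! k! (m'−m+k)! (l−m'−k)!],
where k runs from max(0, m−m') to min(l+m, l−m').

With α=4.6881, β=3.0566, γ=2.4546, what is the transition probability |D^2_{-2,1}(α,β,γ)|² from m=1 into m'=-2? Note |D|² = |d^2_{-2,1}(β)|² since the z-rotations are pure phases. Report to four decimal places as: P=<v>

Split into d^2_{-2,1}(β=3.0566) × two z-phases.
Half-angle: c=0.042484, s=0.999097. N=√(1·24·6·1)=12.000000
The bounds max(0,m−m')=3 and min(l+m,l−m')=3 give 1 term
  k=3: (−1)^0·12.0000/(6)·0.0425^1·0.9991^3 = +0.084737
d^2_{-2,1}(3.0566) = +0.084737
|D^2_{-2,1}|² = |d^2_{-2,1}(β)|² = (+0.084737)² = 0.007180 (the z-rotation phases have unit modulus)

P=0.0072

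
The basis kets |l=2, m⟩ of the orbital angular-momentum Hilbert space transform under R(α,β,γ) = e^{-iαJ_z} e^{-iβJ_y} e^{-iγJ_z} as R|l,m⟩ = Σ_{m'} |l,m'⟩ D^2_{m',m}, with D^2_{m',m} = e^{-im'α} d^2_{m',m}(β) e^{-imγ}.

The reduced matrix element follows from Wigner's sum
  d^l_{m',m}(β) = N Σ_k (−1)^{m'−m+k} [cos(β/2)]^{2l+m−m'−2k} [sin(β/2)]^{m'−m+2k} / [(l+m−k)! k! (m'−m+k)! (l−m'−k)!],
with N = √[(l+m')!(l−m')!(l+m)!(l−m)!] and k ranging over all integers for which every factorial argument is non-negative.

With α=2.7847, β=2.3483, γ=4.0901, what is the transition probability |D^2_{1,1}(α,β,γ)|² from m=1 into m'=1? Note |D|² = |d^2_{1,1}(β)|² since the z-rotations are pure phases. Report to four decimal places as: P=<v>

P=0.1286

D^2_{1,1}(2.7847,2.3483,4.0901) = e^{-i·1·2.7847}·d^2_{1,1}(2.3483)·e^{-i·1·4.0901}. Compute d first:
Half-angle: c=0.386327, s=0.922362. N=√(6·1·6·1)=6.000000
The bounds max(0,m−m')=0 and min(l+m,l−m')=1 give 2 terms
  k=0: (−1)^0·6.0000/(6)·0.3863^4·0.9224^0 = +0.022275
  k=1: (−1)^1·6.0000/(2)·0.3863^2·0.9224^2 = -0.380921
d^2_{1,1}(2.3483) = +0.022275 -0.380921 = -0.358645
|D^2_{1,1}|² = |d^2_{1,1}(β)|² = (-0.358645)² = 0.128627 (the z-rotation phases have unit modulus)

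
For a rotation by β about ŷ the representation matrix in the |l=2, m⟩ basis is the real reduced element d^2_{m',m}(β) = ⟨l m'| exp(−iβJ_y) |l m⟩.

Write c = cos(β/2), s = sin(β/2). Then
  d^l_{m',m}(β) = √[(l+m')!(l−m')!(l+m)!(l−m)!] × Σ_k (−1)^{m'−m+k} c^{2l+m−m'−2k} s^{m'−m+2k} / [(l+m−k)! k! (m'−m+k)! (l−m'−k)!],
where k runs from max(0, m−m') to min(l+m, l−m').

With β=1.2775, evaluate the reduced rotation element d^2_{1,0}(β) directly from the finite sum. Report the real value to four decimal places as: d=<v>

d=-0.3390

d^2_{1,0}(β=1.2775) via Wigner's sum:
Half-angle: c=0.802842, s=0.596192. N=√(6·1·2·2)=4.898979
The bounds max(0,m−m')=0 and min(l+m,l−m')=1 give 2 terms
  k=0: (−1)^1·4.8990/(2)·0.8028^3·0.5962^1 = -0.755704
  k=1: (−1)^2·4.8990/(2)·0.8028^1·0.5962^3 = +0.416740
d^2_{1,0}(1.2775) = -0.755704 +0.416740 = -0.338964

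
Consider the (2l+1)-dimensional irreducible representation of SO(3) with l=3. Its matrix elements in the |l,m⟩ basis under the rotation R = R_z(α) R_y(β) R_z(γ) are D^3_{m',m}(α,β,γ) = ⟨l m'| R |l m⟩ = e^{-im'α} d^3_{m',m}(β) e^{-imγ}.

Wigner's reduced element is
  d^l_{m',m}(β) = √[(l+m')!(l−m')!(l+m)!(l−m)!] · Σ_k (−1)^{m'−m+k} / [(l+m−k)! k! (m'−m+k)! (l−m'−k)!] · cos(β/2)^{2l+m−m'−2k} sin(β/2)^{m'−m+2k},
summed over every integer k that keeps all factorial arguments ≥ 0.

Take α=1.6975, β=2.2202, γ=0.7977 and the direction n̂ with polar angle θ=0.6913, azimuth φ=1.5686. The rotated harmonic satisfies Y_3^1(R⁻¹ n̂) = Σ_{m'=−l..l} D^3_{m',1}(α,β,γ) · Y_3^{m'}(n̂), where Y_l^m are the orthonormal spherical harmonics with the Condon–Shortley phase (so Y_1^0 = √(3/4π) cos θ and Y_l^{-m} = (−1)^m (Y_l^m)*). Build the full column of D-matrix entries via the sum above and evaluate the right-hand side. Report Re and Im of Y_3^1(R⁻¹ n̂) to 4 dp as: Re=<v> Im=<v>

Re=-0.2420 Im=0.2104

Need the full column D^3_{m',1} for m'=−3..3 at α=1.6975, β=2.2202, γ=0.7977.
cos(β/2)=0.444572, sin(β/2)=0.895743
d^3_{-3,1}: single k=4 term ⇒ +0.492792;  D = -0.199856-0.450446i
d^3_{-2,1}: k∈[3..4] ⇒ +0.399399 -0.810699 = -0.411300;  D = +0.351865-0.212977i
d^3_{-1,1}: k∈[2..4] ⇒ +0.188056 -1.017907 +0.516536 = -0.313315;  D = -0.194809-0.245389i
d^3_{0,1}: k∈[1..3] ⇒ +0.053887 -0.656279 +0.888076 = +0.285684;  D = +0.199509-0.204479i
d^3_{1,1}: k∈[0..2] ⇒ +0.007721 -0.250741 +0.763430 = +0.520410;  D = -0.415423-0.313448i
d^3_{2,1}: k∈[0..1] ⇒ -0.049192 +0.399399 = +0.350207;  D = -0.173916+0.303970i
d^3_{3,1}: single k=0 term ⇒ +0.121389;  D = +0.112136+0.046486i
Y_3^{m'}(θ=0.6913,φ=1.5686) and Σ D·Y over m':
  (-0.1999-0.4504i)·(-0.0007+0.1081i)  (+0.3519-0.2130i)·(-0.3200-0.0014i)  (-0.1948-0.2454i)·(+0.0009-0.4054i)  (+0.1995-0.2045i)·(-0.0093+0.0000i)  (-0.4154-0.3134i)·(-0.0009-0.4054i)  (-0.1739+0.3040i)·(-0.3200+0.0014i)  (+0.1121+0.0465i)·(+0.0007+0.1081i)
Y_3^1(R⁻¹ n̂) = -0.242002+0.210375i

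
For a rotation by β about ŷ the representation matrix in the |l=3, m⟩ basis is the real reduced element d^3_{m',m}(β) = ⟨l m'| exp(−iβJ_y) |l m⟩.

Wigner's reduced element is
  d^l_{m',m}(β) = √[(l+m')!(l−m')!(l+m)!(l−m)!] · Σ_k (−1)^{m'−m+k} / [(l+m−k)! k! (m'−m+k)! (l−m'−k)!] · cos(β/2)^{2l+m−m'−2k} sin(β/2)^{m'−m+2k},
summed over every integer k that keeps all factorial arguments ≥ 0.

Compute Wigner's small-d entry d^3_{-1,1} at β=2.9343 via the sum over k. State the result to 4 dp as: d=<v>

d^3_{-1,1}(β=2.9343) via Wigner's sum:
Half-angle: c=0.103461, s=0.994634. N=√(2·24·24·2)=48.000000
k∈{2,3,4} keeps every argument non-negative
  k=2: (−1)^0·48.0000/(8)·0.1035^4·0.9946^2 = +0.000680
  k=3: (−1)^1·48.0000/(6)·0.1035^2·0.9946^4 = -0.083810
  k=4: (−1)^2·48.0000/(48)·0.1035^0·0.9946^6 = +0.968230
d^3_{-1,1}(2.9343) = +0.000680 -0.083810 +0.968230 = +0.885100

d=0.8851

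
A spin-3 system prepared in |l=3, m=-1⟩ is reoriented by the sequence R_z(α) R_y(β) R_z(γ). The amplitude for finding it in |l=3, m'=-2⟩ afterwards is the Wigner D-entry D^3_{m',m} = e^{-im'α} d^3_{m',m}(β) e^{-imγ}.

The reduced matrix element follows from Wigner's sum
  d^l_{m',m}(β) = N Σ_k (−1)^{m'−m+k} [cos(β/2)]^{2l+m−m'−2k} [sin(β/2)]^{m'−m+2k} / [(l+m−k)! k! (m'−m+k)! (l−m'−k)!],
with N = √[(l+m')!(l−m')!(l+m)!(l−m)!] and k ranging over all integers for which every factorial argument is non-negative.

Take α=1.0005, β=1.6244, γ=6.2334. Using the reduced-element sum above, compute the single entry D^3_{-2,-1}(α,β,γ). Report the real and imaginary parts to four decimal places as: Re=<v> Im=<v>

First d^3_{-2,-1}(β=1.6244), then the phase factors e^{-i(-2)α} and e^{-i(-1)γ}:
With c≡cos(β/2)=0.687903 and s≡sin(β/2)=0.725802, N=[1·120·2·24]^{1/2}=75.894664
The bounds max(0,m−m')=1 and min(l+m,l−m')=2 give 2 terms
  k=1: (−1)^0·75.8947/(24)·0.6879^5·0.7258^1 = +0.353554
  k=2: (−1)^1·75.8947/(12)·0.6879^3·0.7258^3 = -0.787168
d^3_{-2,-1}(1.6244) = +0.353554 -0.787168 = -0.433614
Phases: e^{-i·(-2)·1.0005}=-0.417056+0.908881i, e^{-i·(-1)·6.2334}=+0.998761-0.049765i ⇒ D=+0.161005-0.402615i

Re=0.1610 Im=-0.4026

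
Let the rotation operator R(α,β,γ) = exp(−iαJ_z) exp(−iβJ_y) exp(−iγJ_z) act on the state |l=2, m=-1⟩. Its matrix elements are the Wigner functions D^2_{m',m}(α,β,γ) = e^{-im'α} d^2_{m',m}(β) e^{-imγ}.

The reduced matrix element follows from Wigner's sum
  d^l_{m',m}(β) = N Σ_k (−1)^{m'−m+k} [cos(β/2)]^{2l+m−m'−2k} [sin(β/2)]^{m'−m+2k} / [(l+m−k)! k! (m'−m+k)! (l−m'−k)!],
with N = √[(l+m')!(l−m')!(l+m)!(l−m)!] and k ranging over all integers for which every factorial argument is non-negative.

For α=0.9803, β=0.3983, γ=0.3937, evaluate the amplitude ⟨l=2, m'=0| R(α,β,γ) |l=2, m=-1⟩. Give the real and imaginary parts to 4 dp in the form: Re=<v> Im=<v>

D^2_{0,-1}(0.9803,0.3983,0.3937) = e^{-i·0·0.9803}·d^2_{0,-1}(0.3983)·e^{-i·-1·0.3937}. Compute d first:
c=cos(0.3983/2)=0.980235, s=sin(0.3983/2)=0.197836; N=√[2·2·1·6]=4.898979
Admissible k: 0..1 (factorial args all ≥0)
  k=0: (−1)^1·4.8990/(2)·0.9802^3·0.1978^1 = -0.456428
  k=1: (−1)^2·4.8990/(2)·0.9802^1·0.1978^3 = +0.018592
d^2_{0,-1}(0.3983) = -0.456428 +0.018592 = -0.437836
Attach z-rotation phases: D = e^{-i(0)(0.9803)}·(-0.437836)·e^{-i(-1)(0.3937)} = -0.404340-0.167957i

Re=-0.4043 Im=-0.1680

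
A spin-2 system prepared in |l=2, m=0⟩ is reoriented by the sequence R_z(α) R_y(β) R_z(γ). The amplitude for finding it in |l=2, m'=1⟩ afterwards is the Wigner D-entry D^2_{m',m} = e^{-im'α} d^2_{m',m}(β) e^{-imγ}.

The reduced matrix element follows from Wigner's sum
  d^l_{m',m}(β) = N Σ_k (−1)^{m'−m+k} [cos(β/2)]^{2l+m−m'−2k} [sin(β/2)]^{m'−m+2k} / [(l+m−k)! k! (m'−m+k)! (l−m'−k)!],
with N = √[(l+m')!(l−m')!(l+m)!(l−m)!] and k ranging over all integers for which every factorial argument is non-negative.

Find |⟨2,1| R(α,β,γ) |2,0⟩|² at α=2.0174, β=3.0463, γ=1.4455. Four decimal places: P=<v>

Split into d^2_{1,0}(β=3.0463) × two z-phases.
With c≡cos(β/2)=0.047628 and s≡sin(β/2)=0.998865, N=[6·1·2·2]^{1/2}=4.898979
k∈{0,1} keeps every argument non-negative
  k=0: (−1)^1·4.8990/(2)·0.0476^3·0.9989^1 = -0.000264
  k=1: (−1)^2·4.8990/(2)·0.0476^1·0.9989^3 = +0.116268
d^2_{1,0}(3.0463) = -0.000264 +0.116268 = +0.116004
|D^2_{1,0}|² = |d^2_{1,0}(β)|² = (+0.116004)² = 0.013457 (the z-rotation phases have unit modulus)

P=0.0135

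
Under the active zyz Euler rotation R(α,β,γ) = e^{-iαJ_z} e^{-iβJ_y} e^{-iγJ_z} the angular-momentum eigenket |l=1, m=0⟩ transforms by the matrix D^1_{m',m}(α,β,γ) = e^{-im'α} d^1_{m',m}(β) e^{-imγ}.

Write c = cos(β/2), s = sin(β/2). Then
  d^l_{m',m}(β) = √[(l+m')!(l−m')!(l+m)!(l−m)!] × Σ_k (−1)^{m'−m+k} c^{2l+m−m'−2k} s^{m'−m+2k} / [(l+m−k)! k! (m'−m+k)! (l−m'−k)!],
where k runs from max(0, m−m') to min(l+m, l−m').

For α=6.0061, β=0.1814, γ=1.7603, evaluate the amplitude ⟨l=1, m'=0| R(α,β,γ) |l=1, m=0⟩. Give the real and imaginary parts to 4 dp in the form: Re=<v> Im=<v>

Re=0.9836 Im=0.0000

First d^1_{0,0}(β=0.1814), then the phase factors e^{-i(0)α} and e^{-i(0)γ}:
Half-angle: c=0.995890, s=0.090576. N=√(1·1·1·1)=1.000000
Admissible k: 0..1 (factorial args all ≥0)
  k=0: (−1)^0·1.0000/(1)·0.9959^2·0.0906^0 = +0.991796
  k=1: (−1)^1·1.0000/(1)·0.9959^0·0.0906^2 = -0.008204
d^1_{0,0}(0.1814) = +0.991796 -0.008204 = +0.983592
D = (+1.000000+0.000000i)·(+0.983592)·(+1.000000+0.000000i) = +0.983592+0.000000i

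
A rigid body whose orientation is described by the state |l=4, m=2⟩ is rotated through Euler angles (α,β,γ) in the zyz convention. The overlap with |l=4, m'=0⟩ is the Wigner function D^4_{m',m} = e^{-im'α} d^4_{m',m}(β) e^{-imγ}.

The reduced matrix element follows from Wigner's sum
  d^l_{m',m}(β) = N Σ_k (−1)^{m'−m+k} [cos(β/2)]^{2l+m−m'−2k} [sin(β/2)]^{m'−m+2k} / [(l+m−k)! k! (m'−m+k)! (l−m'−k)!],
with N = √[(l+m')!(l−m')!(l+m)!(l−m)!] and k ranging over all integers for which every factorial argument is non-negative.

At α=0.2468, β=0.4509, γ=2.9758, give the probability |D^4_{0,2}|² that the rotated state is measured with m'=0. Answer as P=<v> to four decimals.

Split into d^4_{0,2}(β=0.4509) × two z-phases.
c=cos(0.4509/2)=0.974694, s=sin(0.4509/2)=0.223545; N=√[24·24·720·2]=910.735966
Admissible k: 2..4 (factorial args all ≥0)
  k=2: (−1)^0·910.7360/(96)·0.9747^6·0.2235^2 = +0.406499
  k=3: (−1)^1·910.7360/(36)·0.9747^4·0.2235^4 = -0.057019
  k=4: (−1)^2·910.7360/(96)·0.9747^2·0.2235^6 = +0.001125
d^4_{0,2}(0.4509) = +0.406499 -0.057019 +0.001125 = +0.350605
|D^4_{0,2}|² = |d^4_{0,2}(β)|² = (+0.350605)² = 0.122924 (the z-rotation phases have unit modulus)

P=0.1229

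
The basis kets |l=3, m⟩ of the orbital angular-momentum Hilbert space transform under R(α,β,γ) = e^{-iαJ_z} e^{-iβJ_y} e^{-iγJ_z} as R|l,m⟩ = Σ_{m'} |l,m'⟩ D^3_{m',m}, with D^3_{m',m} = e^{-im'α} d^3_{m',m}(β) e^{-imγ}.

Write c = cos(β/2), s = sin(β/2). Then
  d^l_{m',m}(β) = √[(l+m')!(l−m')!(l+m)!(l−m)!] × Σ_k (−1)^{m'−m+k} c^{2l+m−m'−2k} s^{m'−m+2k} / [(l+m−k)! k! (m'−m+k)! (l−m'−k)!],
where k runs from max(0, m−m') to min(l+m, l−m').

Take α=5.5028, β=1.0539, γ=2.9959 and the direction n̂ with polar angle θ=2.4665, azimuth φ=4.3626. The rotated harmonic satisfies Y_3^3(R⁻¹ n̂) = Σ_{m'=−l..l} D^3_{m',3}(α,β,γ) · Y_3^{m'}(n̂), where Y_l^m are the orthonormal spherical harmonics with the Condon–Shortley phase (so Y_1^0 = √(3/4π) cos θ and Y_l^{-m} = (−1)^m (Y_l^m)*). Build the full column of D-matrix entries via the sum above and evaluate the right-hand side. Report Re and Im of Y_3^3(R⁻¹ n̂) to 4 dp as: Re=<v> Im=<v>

Re=0.0676 Im=-0.3958

Need the full column D^3_{m',3} for m'=−3..3 at α=5.5028, β=1.0539, γ=2.9959.
cos(β/2)=0.864345, sin(β/2)=0.502899
d^3_{-3,3}: single k=6 term ⇒ +0.016177;  D = +0.005292+0.015286i
d^3_{-2,3}: single k=5 term ⇒ +0.068103;  D = -0.029445+0.061409i
d^3_{-1,3}: single k=4 term ⇒ +0.185074;  D = -0.174274+0.062296i
d^3_{0,3}: single k=3 term ⇒ +0.367299;  D = -0.332770-0.155475i
d^3_{1,3}: single k=2 term ⇒ +0.546709;  D = -0.189176-0.512936i
d^3_{2,3}: single k=1 term ⇒ +0.594282;  D = +0.246145-0.540909i
d^3_{3,3}: single k=0 term ⇒ +0.416987;  D = +0.389761-0.148204i
Y_3^{m'}(θ=2.4665,φ=4.3626) and Σ D·Y over m':
  (+0.0053+0.0153i)·(+0.0883-0.0507i)  (-0.0294+0.0614i)·(+0.2384+0.2006i)  (-0.1743+0.0623i)·(-0.1417+0.3884i)  (-0.3328-0.1555i)·(-0.0137+0.0000i)  (-0.1892-0.5129i)·(+0.1417+0.3884i)  (+0.2461-0.5409i)·(+0.2384-0.2006i)  (+0.3898-0.1482i)·(-0.0883-0.0507i)
Y_3^3(R⁻¹ n̂) = +0.067606-0.395771i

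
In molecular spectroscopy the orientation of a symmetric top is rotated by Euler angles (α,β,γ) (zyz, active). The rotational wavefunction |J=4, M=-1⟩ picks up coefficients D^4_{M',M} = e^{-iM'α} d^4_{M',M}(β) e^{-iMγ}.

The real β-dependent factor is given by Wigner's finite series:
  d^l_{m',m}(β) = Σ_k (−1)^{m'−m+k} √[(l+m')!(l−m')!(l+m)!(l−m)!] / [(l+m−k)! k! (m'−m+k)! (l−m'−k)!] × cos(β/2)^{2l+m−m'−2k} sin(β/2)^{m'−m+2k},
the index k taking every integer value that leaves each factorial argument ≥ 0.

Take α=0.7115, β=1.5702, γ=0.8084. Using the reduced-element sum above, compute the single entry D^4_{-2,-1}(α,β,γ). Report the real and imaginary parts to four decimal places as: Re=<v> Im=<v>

Re=0.1090 Im=-0.1403

Split into d^4_{-2,-1}(β=1.5702) × two z-phases.
Half-angle: c=0.707318, s=0.706896. N=√(2·720·6·120)=1018.233765
The bounds max(0,m−m')=1 and min(l+m,l−m')=3 give 3 terms
  k=1: (−1)^0·1018.2338/(240)·0.7073^7·0.7069^1 = +0.265640
  k=2: (−1)^1·1018.2338/(48)·0.7073^5·0.7069^3 = -1.326615
  k=3: (−1)^2·1018.2338/(72)·0.7073^3·0.7069^5 = +0.883356
d^4_{-2,-1}(1.5702) = +0.265640 -1.326615 +0.883356 = -0.177620
Attach z-rotation phases: D = e^{-i(-2)(0.7115)}·(-0.177620)·e^{-i(-1)(0.8084)} = +0.108986-0.140252i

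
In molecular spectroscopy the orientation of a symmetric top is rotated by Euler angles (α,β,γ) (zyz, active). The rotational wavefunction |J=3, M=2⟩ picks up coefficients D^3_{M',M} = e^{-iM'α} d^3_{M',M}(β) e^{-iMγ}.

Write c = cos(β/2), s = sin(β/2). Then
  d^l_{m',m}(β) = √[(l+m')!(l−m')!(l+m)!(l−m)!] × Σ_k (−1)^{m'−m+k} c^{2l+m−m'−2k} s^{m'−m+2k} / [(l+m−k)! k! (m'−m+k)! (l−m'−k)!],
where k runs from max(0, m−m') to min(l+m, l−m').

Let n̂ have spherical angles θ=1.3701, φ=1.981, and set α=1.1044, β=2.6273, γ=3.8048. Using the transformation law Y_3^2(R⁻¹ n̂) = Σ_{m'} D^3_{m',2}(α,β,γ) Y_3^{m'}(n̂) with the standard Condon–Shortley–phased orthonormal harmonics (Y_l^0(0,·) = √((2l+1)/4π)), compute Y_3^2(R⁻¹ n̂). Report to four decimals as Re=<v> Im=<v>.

Re=-0.1348 Im=-0.0119

Need the full column D^3_{m',2} for m'=−3..3 at α=1.1044, β=2.6273, γ=3.8048.
cos(β/2)=0.254322, sin(β/2)=0.967120
d^3_{-3,2}: single k=5 term ⇒ +0.527060;  D = -0.212982+0.482111i
d^3_{-2,2}: k∈[4..5] ⇒ +0.282916 -0.818241 = -0.535325;  D = -0.340098-0.413408i
d^3_{-1,2}: k∈[3..4] ⇒ +0.094107 -0.680432 = -0.586325;  D = -0.571934+0.129106i
d^3_{0,2}: k∈[2..3] ⇒ +0.021432 -0.309919 = -0.288488;  D = -0.069801+0.279916i
d^3_{1,2}: k∈[1..2] ⇒ +0.003254 -0.094107 = -0.090853;  D = +0.068853+0.059275i
d^3_{2,2}: k∈[0..1] ⇒ +0.000271 -0.019564 = -0.019294;  D = +0.017818-0.007400i
d^3_{3,2}: single k=0 term ⇒ -0.002520;  D = +0.000183-0.002514i
Y_3^{m'}(θ=1.3701,φ=1.981) and Σ D·Y over m':
  (-0.2130+0.4821i)·(+0.3701+0.1310i)  (-0.3401-0.4134i)·(-0.1334+0.1431i)  (-0.5719+0.1291i)·(+0.1012+0.2327i)  (-0.0698+0.2799i)·(-0.2084+0.0000i)  (+0.0689+0.0593i)·(-0.1012+0.2327i)  (+0.0178-0.0074i)·(-0.1334-0.1431i)  (+0.0002-0.0025i)·(-0.3701+0.1310i)
Y_3^2(R⁻¹ n̂) = -0.134766-0.011931i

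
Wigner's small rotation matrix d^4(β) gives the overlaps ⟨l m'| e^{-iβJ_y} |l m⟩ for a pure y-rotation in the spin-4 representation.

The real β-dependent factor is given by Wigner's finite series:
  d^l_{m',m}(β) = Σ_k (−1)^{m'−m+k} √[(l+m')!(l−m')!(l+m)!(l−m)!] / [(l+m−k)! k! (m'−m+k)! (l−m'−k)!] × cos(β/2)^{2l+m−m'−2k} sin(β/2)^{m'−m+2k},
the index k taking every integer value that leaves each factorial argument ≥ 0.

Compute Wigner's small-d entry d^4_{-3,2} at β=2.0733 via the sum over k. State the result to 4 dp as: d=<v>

d^4_{-3,2}(β=2.0733) via Wigner's sum:
c=cos(2.0733/2)=0.509106, s=sin(2.0733/2)=0.860704; N=√[1·5040·720·2]=2693.993318
Admissible k: 5..6 (factorial args all ≥0)
  k=5: (−1)^0·2693.9933/(240)·0.5091^3·0.8607^5 = +0.699647
  k=6: (−1)^1·2693.9933/(720)·0.5091^1·0.8607^7 = -0.666573
d^4_{-3,2}(2.0733) = +0.699647 -0.666573 = +0.033074

d=0.0331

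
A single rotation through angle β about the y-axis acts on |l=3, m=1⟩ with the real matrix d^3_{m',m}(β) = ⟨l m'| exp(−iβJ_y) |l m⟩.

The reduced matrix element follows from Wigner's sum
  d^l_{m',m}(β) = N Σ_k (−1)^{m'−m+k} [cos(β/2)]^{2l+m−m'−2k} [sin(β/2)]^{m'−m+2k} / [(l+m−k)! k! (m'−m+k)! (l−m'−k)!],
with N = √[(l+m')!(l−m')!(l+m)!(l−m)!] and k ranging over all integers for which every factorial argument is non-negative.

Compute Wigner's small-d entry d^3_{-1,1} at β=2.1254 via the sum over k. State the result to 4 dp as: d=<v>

d=-0.4019

d^3_{-1,1}(β=2.1254) via Wigner's sum:
c=cos(2.1254/2)=0.486515, s=sin(2.1254/2)=0.873672; N=√[2·24·24·2]=48.000000
k: max(0,(1)−(-1))=2 … min(3+(1),3−(-1))=4
  k=2: (−1)^0·48.0000/(8)·0.4865^4·0.8737^2 = +0.256586
  k=3: (−1)^1·48.0000/(6)·0.4865^2·0.8737^4 = -1.103257
  k=4: (−1)^2·48.0000/(48)·0.4865^0·0.8737^6 = +0.444725
d^3_{-1,1}(2.1254) = +0.256586 -1.103257 +0.444725 = -0.401946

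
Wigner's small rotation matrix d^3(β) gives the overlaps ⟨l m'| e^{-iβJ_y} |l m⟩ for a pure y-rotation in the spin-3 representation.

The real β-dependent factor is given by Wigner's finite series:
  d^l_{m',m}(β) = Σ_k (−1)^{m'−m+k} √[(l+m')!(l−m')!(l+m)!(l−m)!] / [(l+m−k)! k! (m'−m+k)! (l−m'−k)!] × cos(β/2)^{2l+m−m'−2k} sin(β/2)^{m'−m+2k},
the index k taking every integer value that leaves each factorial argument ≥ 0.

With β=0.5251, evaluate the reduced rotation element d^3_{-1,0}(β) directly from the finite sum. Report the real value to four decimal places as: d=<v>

d^3_{-1,0}(β=0.5251) via Wigner's sum:
Half-angle: c=0.965731, s=0.259544. N=√(2·24·6·6)=41.569219
k∈{1,2,3} keeps every argument non-negative
  k=1: (−1)^0·41.5692/(12)·0.9657^5·0.2595^1 = +0.755237
  k=2: (−1)^1·41.5692/(4)·0.9657^3·0.2595^3 = -0.163649
  k=3: (−1)^2·41.5692/(12)·0.9657^1·0.2595^5 = +0.003940
d^3_{-1,0}(0.5251) = +0.755237 -0.163649 +0.003940 = +0.595528

d=0.5955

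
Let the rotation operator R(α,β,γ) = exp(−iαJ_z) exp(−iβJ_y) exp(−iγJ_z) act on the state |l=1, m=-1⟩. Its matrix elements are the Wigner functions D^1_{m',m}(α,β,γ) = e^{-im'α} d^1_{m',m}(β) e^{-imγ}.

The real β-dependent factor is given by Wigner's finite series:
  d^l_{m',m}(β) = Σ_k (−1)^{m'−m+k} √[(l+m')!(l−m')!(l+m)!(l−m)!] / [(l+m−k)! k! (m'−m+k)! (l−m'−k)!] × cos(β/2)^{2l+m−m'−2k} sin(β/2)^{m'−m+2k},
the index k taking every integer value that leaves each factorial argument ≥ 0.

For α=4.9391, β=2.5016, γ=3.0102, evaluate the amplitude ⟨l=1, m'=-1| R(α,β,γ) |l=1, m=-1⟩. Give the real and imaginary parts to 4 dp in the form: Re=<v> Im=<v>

Re=-0.0094 Im=0.0985

Split into d^1_{-1,-1}(β=2.5016) × two z-phases.
With c≡cos(β/2)=0.314563 and s≡sin(β/2)=0.949237, N=[1·2·1·2]^{1/2}=2.000000
The bounds max(0,m−m')=0 and min(l+m,l−m')=0 give 1 term
  k=0: (−1)^0·2.0000/(2)·0.3146^2·0.9492^0 = +0.098950
d^1_{-1,-1}(2.5016) = +0.098950
Attach z-rotation phases: D = e^{-i(-1)(4.9391)}·(+0.098950)·e^{-i(-1)(3.0102)} = -0.009417+0.098501i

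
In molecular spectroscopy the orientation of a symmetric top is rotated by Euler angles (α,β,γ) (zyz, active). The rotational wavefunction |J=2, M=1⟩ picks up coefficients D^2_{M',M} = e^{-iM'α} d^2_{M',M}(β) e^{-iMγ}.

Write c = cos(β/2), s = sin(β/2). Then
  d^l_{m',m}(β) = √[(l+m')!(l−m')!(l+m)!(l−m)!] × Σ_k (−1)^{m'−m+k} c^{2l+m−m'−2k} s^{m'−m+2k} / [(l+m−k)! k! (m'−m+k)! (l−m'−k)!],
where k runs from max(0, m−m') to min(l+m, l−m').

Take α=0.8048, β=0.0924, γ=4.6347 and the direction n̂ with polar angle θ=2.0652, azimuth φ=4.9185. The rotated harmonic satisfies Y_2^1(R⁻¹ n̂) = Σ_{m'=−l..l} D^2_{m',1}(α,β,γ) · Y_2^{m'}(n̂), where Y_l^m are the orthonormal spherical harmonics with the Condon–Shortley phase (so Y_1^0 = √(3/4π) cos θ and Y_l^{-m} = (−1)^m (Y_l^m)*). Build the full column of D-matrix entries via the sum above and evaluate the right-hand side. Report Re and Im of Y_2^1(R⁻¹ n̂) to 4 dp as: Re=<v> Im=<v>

Need the full column D^2_{m',1} for m'=−2..2 at α=0.8048, β=0.0924, γ=4.6347.
cos(β/2)=0.998933, sin(β/2)=0.046184
d^2_{-2,1}: single k=3 term ⇒ +0.000197;  D = -0.000195-0.000023i
d^2_{-1,1}: k∈[2..3] ⇒ +0.006385 -0.000005 = +0.006381;  D = -0.004928+0.004053i
d^2_{0,1}: k∈[1..2] ⇒ +0.112764 -0.000241 = +0.112523;  D = -0.008733+0.112184i
d^2_{1,1}: k∈[0..1] ⇒ +0.995739 -0.006385 = +0.989354;  D = +0.657637+0.739144i
d^2_{2,1}: single k=0 term ⇒ -0.092072;  D = -0.092002-0.003579i
Y_2^{m'}(θ=2.0652,φ=4.9185) and Σ D·Y over m':
  (-0.0002-0.0000i)·(-0.2742+0.1199i)  (-0.0049+0.0041i)·(-0.0660-0.3159i)  (-0.0087+0.1122i)·(-0.1024+0.0000i)  (+0.6576+0.7391i)·(+0.0660-0.3159i)  (-0.0920-0.0036i)·(-0.2742-0.1199i)
Y_2^1(R⁻¹ n̂) = +0.304246-0.157101i

Re=0.3042 Im=-0.1571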